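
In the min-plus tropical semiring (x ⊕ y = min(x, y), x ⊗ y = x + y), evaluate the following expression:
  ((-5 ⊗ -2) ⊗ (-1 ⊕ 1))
((-5 ⊗ -2) ⊗ (-1 ⊕ 1)) = -8

Expand innermost to outermost. Recall ⊕ takes the minimum of its arguments and ⊗ takes their sum. Working out the expression ((-5 ⊗ -2) ⊗ (-1 ⊕ 1)) gives -8.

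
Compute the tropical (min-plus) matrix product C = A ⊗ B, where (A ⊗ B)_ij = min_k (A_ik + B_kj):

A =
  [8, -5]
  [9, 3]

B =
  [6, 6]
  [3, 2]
A ⊗ B =
  [-2, -3]
  [6, 5]

Apply the min-plus product entry-by-entry:
  C[0][0] = min over k of (A[0][0] + B[0][0] = 8 + 6 = 14, A[0][1] + B[1][0] = -5 + 3 = -2) = -2 (attained at k = 1)
  C[0][1] = min over k of (A[0][0] + B[0][1] = 8 + 6 = 14, A[0][1] + B[1][1] = -5 + 2 = -3) = -3 (attained at k = 1)
  C[1][0] = min over k of (A[1][0] + B[0][0] = 9 + 6 = 15, A[1][1] + B[1][0] = 3 + 3 = 6) = 6 (attained at k = 1)
  C[1][1] = min over k of (A[1][0] + B[0][1] = 9 + 6 = 15, A[1][1] + B[1][1] = 3 + 2 = 5) = 5 (attained at k = 1)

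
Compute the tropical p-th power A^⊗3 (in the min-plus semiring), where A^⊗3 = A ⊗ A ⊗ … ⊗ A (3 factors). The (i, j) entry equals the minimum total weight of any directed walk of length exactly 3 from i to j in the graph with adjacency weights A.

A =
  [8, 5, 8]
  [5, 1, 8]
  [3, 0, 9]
A^⊗3 =
  [11, 7, 14]
  [7, 3, 10]
  [6, 2, 9]

Each entry (A^⊗3)_ij equals the minimum over all length-3 walks i = v_0 → v_1 → … → v_3 = j of Σ_t A[v_t][v_{t+1}]. For example, for (i, j) = (0, 2) we minimise over 9 possible intermediate vertex sequences; the minimum is 14, attained along the walk 0 → 1 → 1 → 2.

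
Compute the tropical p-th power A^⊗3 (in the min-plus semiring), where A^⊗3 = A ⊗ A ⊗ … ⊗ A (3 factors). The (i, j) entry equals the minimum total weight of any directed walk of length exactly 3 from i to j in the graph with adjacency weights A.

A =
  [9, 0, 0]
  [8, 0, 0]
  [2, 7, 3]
A^⊗3 =
  [2, 0, 0]
  [2, 0, 0]
  [4, 2, 2]

Each entry (A^⊗3)_ij equals the minimum over all length-3 walks i = v_0 → v_1 → … → v_3 = j of Σ_t A[v_t][v_{t+1}]. For example, for (i, j) = (0, 2) we minimise over 9 possible intermediate vertex sequences; the minimum is 0, attained along the walk 0 → 1 → 1 → 2.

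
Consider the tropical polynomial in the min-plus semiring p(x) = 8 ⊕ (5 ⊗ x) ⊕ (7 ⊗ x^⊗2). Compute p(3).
p(3) = 8

A tropical monomial a ⊗ x^⊗i evaluates to a + i · x. Evaluating each term at x = 3:
  Term 0 contributes 8 + 0 · 3 = 8
  Term 1 contributes 5 + 1 · 3 = 8
  Term 2 contributes 7 + 2 · 3 = 13
p(3) = ⊕ of these = min[8, 8, 13] = 8.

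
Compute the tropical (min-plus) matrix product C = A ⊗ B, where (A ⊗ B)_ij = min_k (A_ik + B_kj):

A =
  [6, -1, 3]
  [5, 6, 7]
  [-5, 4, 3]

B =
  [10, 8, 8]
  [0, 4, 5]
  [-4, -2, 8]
A ⊗ B =
  [-1, 1, 4]
  [3, 5, 11]
  [-1, 1, 3]

Apply the min-plus product entry-by-entry:
  C[0][0] = min over k of (A[0][0] + B[0][0] = 6 + 10 = 16, A[0][1] + B[1][0] = -1 + 0 = -1, A[0][2] + B[2][0] = 3 + -4 = -1) = -1 (attained at k = 1)
  C[0][1] = min over k of (A[0][0] + B[0][1] = 6 + 8 = 14, A[0][1] + B[1][1] = -1 + 4 = 3, A[0][2] + B[2][1] = 3 + -2 = 1) = 1 (attained at k = 2)
  C[0][2] = min over k of (A[0][0] + B[0][2] = 6 + 8 = 14, A[0][1] + B[1][2] = -1 + 5 = 4, A[0][2] + B[2][2] = 3 + 8 = 11) = 4 (attained at k = 1)
  C[1][0] = min over k of (A[1][0] + B[0][0] = 5 + 10 = 15, A[1][1] + B[1][0] = 6 + 0 = 6, A[1][2] + B[2][0] = 7 + -4 = 3) = 3 (attained at k = 2)
  C[1][1] = min over k of (A[1][0] + B[0][1] = 5 + 8 = 13, A[1][1] + B[1][1] = 6 + 4 = 10, A[1][2] + B[2][1] = 7 + -2 = 5) = 5 (attained at k = 2)
  C[1][2] = min over k of (A[1][0] + B[0][2] = 5 + 8 = 13, A[1][1] + B[1][2] = 6 + 5 = 11, A[1][2] + B[2][2] = 7 + 8 = 15) = 11 (attained at k = 1)
  C[2][0] = min over k of (A[2][0] + B[0][0] = -5 + 10 = 5, A[2][1] + B[1][0] = 4 + 0 = 4, A[2][2] + B[2][0] = 3 + -4 = -1) = -1 (attained at k = 2)
  C[2][1] = min over k of (A[2][0] + B[0][1] = -5 + 8 = 3, A[2][1] + B[1][1] = 4 + 4 = 8, A[2][2] + B[2][1] = 3 + -2 = 1) = 1 (attained at k = 2)
  C[2][2] = min over k of (A[2][0] + B[0][2] = -5 + 8 = 3, A[2][1] + B[1][2] = 4 + 5 = 9, A[2][2] + B[2][2] = 3 + 8 = 11) = 3 (attained at k = 0)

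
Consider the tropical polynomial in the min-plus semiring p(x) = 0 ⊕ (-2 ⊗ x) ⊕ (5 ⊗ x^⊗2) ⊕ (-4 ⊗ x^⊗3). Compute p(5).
p(5) = 0

A tropical monomial a ⊗ x^⊗i evaluates to a + i · x. Evaluating each term at x = 5:
  Term 0 contributes 0 + 0 · 5 = 0
  Term 1 contributes -2 + 1 · 5 = 3
  Term 2 contributes 5 + 2 · 5 = 15
  Term 3 contributes -4 + 3 · 5 = 11
p(5) = ⊕ of these = min[0, 3, 15, 11] = 0.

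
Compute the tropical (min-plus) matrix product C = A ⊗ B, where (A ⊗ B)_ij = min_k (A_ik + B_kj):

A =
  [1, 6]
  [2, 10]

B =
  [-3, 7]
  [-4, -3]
A ⊗ B =
  [-2, 3]
  [-1, 7]

Apply the min-plus product entry-by-entry:
  C[0][0] = min over k of (A[0][0] + B[0][0] = 1 + -3 = -2, A[0][1] + B[1][0] = 6 + -4 = 2) = -2 (attained at k = 0)
  C[0][1] = min over k of (A[0][0] + B[0][1] = 1 + 7 = 8, A[0][1] + B[1][1] = 6 + -3 = 3) = 3 (attained at k = 1)
  C[1][0] = min over k of (A[1][0] + B[0][0] = 2 + -3 = -1, A[1][1] + B[1][0] = 10 + -4 = 6) = -1 (attained at k = 0)
  C[1][1] = min over k of (A[1][0] + B[0][1] = 2 + 7 = 9, A[1][1] + B[1][1] = 10 + -3 = 7) = 7 (attained at k = 1)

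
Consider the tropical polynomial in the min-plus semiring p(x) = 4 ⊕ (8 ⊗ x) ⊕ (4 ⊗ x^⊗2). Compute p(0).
p(0) = 4

A tropical monomial a ⊗ x^⊗i evaluates to a + i · x. Evaluating each term at x = 0:
  Term 0 contributes 4 + 0 · 0 = 4
  Term 1 contributes 8 + 1 · 0 = 8
  Term 2 contributes 4 + 2 · 0 = 4
p(0) = ⊕ of these = min[4, 8, 4] = 4.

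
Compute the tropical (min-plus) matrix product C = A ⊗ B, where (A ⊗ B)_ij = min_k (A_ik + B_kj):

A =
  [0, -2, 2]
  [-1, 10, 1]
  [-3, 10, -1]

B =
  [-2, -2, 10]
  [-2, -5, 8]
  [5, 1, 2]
A ⊗ B =
  [-4, -7, 4]
  [-3, -3, 3]
  [-5, -5, 1]

Apply the min-plus product entry-by-entry:
  C[0][0] = min over k of (A[0][0] + B[0][0] = 0 + -2 = -2, A[0][1] + B[1][0] = -2 + -2 = -4, A[0][2] + B[2][0] = 2 + 5 = 7) = -4 (attained at k = 1)
  C[0][1] = min over k of (A[0][0] + B[0][1] = 0 + -2 = -2, A[0][1] + B[1][1] = -2 + -5 = -7, A[0][2] + B[2][1] = 2 + 1 = 3) = -7 (attained at k = 1)
  C[0][2] = min over k of (A[0][0] + B[0][2] = 0 + 10 = 10, A[0][1] + B[1][2] = -2 + 8 = 6, A[0][2] + B[2][2] = 2 + 2 = 4) = 4 (attained at k = 2)
  C[1][0] = min over k of (A[1][0] + B[0][0] = -1 + -2 = -3, A[1][1] + B[1][0] = 10 + -2 = 8, A[1][2] + B[2][0] = 1 + 5 = 6) = -3 (attained at k = 0)
  C[1][1] = min over k of (A[1][0] + B[0][1] = -1 + -2 = -3, A[1][1] + B[1][1] = 10 + -5 = 5, A[1][2] + B[2][1] = 1 + 1 = 2) = -3 (attained at k = 0)
  C[1][2] = min over k of (A[1][0] + B[0][2] = -1 + 10 = 9, A[1][1] + B[1][2] = 10 + 8 = 18, A[1][2] + B[2][2] = 1 + 2 = 3) = 3 (attained at k = 2)
  C[2][0] = min over k of (A[2][0] + B[0][0] = -3 + -2 = -5, A[2][1] + B[1][0] = 10 + -2 = 8, A[2][2] + B[2][0] = -1 + 5 = 4) = -5 (attained at k = 0)
  C[2][1] = min over k of (A[2][0] + B[0][1] = -3 + -2 = -5, A[2][1] + B[1][1] = 10 + -5 = 5, A[2][2] + B[2][1] = -1 + 1 = 0) = -5 (attained at k = 0)
  C[2][2] = min over k of (A[2][0] + B[0][2] = -3 + 10 = 7, A[2][1] + B[1][2] = 10 + 8 = 18, A[2][2] + B[2][2] = -1 + 2 = 1) = 1 (attained at k = 2)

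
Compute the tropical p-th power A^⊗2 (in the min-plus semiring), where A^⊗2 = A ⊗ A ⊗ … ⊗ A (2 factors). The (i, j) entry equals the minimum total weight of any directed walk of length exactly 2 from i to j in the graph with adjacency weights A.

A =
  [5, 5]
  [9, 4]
A^⊗2 =
  [10, 9]
  [13, 8]

Each entry (A^⊗2)_ij equals the minimum over all length-2 walks i = v_0 → v_1 → … → v_2 = j of Σ_t A[v_t][v_{t+1}]. For example, for (i, j) = (0, 1) we minimise over 2 possible intermediate vertex sequences; the minimum is 9, attained along the walk 0 → 1 → 1.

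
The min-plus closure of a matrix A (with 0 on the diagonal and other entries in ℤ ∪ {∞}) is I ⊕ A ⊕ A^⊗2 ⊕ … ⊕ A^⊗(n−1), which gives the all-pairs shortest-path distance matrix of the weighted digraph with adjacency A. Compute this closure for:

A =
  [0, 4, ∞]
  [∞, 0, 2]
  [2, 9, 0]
Closure =
  [0, 4, 6]
  [4, 0, 2]
  [2, 6, 0]

This is the Floyd-Warshall all-pairs shortest-path computation. For each intermediate vertex k = 0, 1, …, 2, update dist[i][j] ← min(dist[i][j], dist[i][k] + dist[k][j]). The final matrix gives, for each (i, j), the minimum total weight of any directed path from i to j (possibly empty when i = j).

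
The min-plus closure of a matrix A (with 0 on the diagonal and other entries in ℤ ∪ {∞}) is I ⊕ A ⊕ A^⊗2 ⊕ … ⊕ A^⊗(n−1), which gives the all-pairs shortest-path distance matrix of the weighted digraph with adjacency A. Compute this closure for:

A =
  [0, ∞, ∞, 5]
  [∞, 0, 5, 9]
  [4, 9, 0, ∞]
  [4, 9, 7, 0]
Closure =
  [0, 14, 12, 5]
  [9, 0, 5, 9]
  [4, 9, 0, 9]
  [4, 9, 7, 0]

This is the Floyd-Warshall all-pairs shortest-path computation. For each intermediate vertex k = 0, 1, …, 3, update dist[i][j] ← min(dist[i][j], dist[i][k] + dist[k][j]). The final matrix gives, for each (i, j), the minimum total weight of any directed path from i to j (possibly empty when i = j).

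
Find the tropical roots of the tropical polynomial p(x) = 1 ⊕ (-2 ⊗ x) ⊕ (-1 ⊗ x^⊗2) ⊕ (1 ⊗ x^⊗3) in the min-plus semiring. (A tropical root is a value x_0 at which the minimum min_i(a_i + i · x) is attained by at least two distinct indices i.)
Roots: {-2, -1, 3}

Each tropical root is a break point of the lower envelope of the lines y = a_i + i · x (there are 4 lines, with slopes 0, 1, ..., 3). Only the lines that attain the minimum somewhere contribute to roots; other lines are dominated. Here the surviving (envelope) indices are i = 3, i = 2, i = 1, i = 0.
Intersections between consecutive envelope lines give the roots: for adjacent envelope indices i < j the intersection is x = (a_i − a_j) / (j − i). Reading off the sorted break points: {-2, -1, 3}.
Verification: at each break x_0, at least two indices attain the minimum of min_i(a_i + i · x_0).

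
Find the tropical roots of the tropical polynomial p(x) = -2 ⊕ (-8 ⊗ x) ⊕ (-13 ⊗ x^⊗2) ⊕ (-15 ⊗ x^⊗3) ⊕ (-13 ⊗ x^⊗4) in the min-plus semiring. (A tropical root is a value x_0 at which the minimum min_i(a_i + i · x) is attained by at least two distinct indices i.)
Roots: {-2, 2, 5, 6}

Each tropical root is a break point of the lower envelope of the lines y = a_i + i · x (there are 5 lines, with slopes 0, 1, ..., 4). Only the lines that attain the minimum somewhere contribute to roots; other lines are dominated. Here the surviving (envelope) indices are i = 4, i = 3, i = 2, i = 1, i = 0.
Intersections between consecutive envelope lines give the roots: for adjacent envelope indices i < j the intersection is x = (a_i − a_j) / (j − i). Reading off the sorted break points: {-2, 2, 5, 6}.
Verification: at each break x_0, at least two indices attain the minimum of min_i(a_i + i · x_0).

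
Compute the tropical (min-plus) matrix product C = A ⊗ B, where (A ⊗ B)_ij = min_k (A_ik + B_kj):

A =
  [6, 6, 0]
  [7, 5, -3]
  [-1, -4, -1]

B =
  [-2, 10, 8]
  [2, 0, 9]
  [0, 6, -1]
A ⊗ B =
  [0, 6, -1]
  [-3, 3, -4]
  [-3, -4, -2]

Apply the min-plus product entry-by-entry:
  C[0][0] = min over k of (A[0][0] + B[0][0] = 6 + -2 = 4, A[0][1] + B[1][0] = 6 + 2 = 8, A[0][2] + B[2][0] = 0 + 0 = 0) = 0 (attained at k = 2)
  C[0][1] = min over k of (A[0][0] + B[0][1] = 6 + 10 = 16, A[0][1] + B[1][1] = 6 + 0 = 6, A[0][2] + B[2][1] = 0 + 6 = 6) = 6 (attained at k = 1)
  C[0][2] = min over k of (A[0][0] + B[0][2] = 6 + 8 = 14, A[0][1] + B[1][2] = 6 + 9 = 15, A[0][2] + B[2][2] = 0 + -1 = -1) = -1 (attained at k = 2)
  C[1][0] = min over k of (A[1][0] + B[0][0] = 7 + -2 = 5, A[1][1] + B[1][0] = 5 + 2 = 7, A[1][2] + B[2][0] = -3 + 0 = -3) = -3 (attained at k = 2)
  C[1][1] = min over k of (A[1][0] + B[0][1] = 7 + 10 = 17, A[1][1] + B[1][1] = 5 + 0 = 5, A[1][2] + B[2][1] = -3 + 6 = 3) = 3 (attained at k = 2)
  C[1][2] = min over k of (A[1][0] + B[0][2] = 7 + 8 = 15, A[1][1] + B[1][2] = 5 + 9 = 14, A[1][2] + B[2][2] = -3 + -1 = -4) = -4 (attained at k = 2)
  C[2][0] = min over k of (A[2][0] + B[0][0] = -1 + -2 = -3, A[2][1] + B[1][0] = -4 + 2 = -2, A[2][2] + B[2][0] = -1 + 0 = -1) = -3 (attained at k = 0)
  C[2][1] = min over k of (A[2][0] + B[0][1] = -1 + 10 = 9, A[2][1] + B[1][1] = -4 + 0 = -4, A[2][2] + B[2][1] = -1 + 6 = 5) = -4 (attained at k = 1)
  C[2][2] = min over k of (A[2][0] + B[0][2] = -1 + 8 = 7, A[2][1] + B[1][2] = -4 + 9 = 5, A[2][2] + B[2][2] = -1 + -1 = -2) = -2 (attained at k = 2)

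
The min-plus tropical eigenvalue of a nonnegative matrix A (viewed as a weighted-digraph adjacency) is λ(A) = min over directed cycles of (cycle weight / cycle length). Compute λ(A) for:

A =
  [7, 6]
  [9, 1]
λ(A) = 1

Enumerate directed cycles and compute their means (weight / length). Sample:
  cycle 0 → 0: weight = 7, length = 1, mean = 7/1 ≈ 7.000
  cycle 1 → 1: weight = 1, length = 1, mean = 1/1 ≈ 1.000
  cycle 0 → 1 → 0: weight = 15, length = 2, mean = 15/2 ≈ 7.500
  cycle 1 → 0 → 1: weight = 15, length = 2, mean = 15/2 ≈ 7.500
Minimum mean = 1.000, attained e.g. along the cycle 1 → 1 with weight 1 and length 1. So λ(A) = 1/1 = 1.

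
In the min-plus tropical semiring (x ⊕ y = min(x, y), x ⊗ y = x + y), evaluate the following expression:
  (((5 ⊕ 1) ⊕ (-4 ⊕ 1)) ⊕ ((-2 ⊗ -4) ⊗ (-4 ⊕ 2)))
(((5 ⊕ 1) ⊕ (-4 ⊕ 1)) ⊕ ((-2 ⊗ -4) ⊗ (-4 ⊕ 2))) = -10

Expand innermost to outermost. Recall ⊕ takes the minimum of its arguments and ⊗ takes their sum. Working out the expression (((5 ⊕ 1) ⊕ (-4 ⊕ 1)) ⊕ ((-2 ⊗ -4) ⊗ (-4 ⊕ 2))) gives -10.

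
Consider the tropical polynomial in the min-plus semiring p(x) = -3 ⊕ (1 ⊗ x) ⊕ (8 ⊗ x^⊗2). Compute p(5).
p(5) = -3

A tropical monomial a ⊗ x^⊗i evaluates to a + i · x. Evaluating each term at x = 5:
  Term 0 contributes -3 + 0 · 5 = -3
  Term 1 contributes 1 + 1 · 5 = 6
  Term 2 contributes 8 + 2 · 5 = 18
p(5) = ⊕ of these = min[-3, 6, 18] = -3.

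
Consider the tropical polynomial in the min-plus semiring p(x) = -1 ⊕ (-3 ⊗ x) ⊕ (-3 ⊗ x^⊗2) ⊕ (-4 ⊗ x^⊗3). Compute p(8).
p(8) = -1

A tropical monomial a ⊗ x^⊗i evaluates to a + i · x. Evaluating each term at x = 8:
  Term 0 contributes -1 + 0 · 8 = -1
  Term 1 contributes -3 + 1 · 8 = 5
  Term 2 contributes -3 + 2 · 8 = 13
  Term 3 contributes -4 + 3 · 8 = 20
p(8) = ⊕ of these = min[-1, 5, 13, 20] = -1.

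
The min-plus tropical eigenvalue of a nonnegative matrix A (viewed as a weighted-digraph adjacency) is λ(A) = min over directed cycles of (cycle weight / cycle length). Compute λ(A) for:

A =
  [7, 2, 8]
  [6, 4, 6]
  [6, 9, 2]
λ(A) = 2

Enumerate directed cycles and compute their means (weight / length). Sample:
  cycle 0 → 0: weight = 7, length = 1, mean = 7/1 ≈ 7.000
  cycle 1 → 1: weight = 4, length = 1, mean = 4/1 ≈ 4.000
  cycle 2 → 2: weight = 2, length = 1, mean = 2/1 ≈ 2.000
  cycle 0 → 1 → 0: weight = 8, length = 2, mean = 8/2 ≈ 4.000
  cycle 0 → 2 → 0: weight = 14, length = 2, mean = 14/2 ≈ 7.000
  cycle 1 → 0 → 1: weight = 8, length = 2, mean = 8/2 ≈ 4.000
Minimum mean = 2.000, attained e.g. along the cycle 2 → 2 with weight 2 and length 1. So λ(A) = 2/1 = 2.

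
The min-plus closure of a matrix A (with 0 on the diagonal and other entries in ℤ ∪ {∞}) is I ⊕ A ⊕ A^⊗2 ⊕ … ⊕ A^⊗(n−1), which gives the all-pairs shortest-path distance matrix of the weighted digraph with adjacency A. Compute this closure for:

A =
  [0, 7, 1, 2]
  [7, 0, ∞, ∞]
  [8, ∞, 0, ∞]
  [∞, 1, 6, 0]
Closure =
  [0, 3, 1, 2]
  [7, 0, 8, 9]
  [8, 11, 0, 10]
  [8, 1, 6, 0]

This is the Floyd-Warshall all-pairs shortest-path computation. For each intermediate vertex k = 0, 1, …, 3, update dist[i][j] ← min(dist[i][j], dist[i][k] + dist[k][j]). The final matrix gives, for each (i, j), the minimum total weight of any directed path from i to j (possibly empty when i = j).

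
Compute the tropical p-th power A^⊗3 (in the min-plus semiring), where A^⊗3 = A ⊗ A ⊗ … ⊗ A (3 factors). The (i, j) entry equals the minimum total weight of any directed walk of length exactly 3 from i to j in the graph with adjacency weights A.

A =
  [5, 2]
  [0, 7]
A^⊗3 =
  [7, 4]
  [2, 7]

Each entry (A^⊗3)_ij equals the minimum over all length-3 walks i = v_0 → v_1 → … → v_3 = j of Σ_t A[v_t][v_{t+1}]. For example, for (i, j) = (0, 1) we minimise over 4 possible intermediate vertex sequences; the minimum is 4, attained along the walk 0 → 1 → 0 → 1.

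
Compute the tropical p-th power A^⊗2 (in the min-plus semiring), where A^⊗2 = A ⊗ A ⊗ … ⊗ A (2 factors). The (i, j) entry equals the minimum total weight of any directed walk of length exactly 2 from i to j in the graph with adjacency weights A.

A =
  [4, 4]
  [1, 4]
A^⊗2 =
  [5, 8]
  [5, 5]

Each entry (A^⊗2)_ij equals the minimum over all length-2 walks i = v_0 → v_1 → … → v_2 = j of Σ_t A[v_t][v_{t+1}]. For example, for (i, j) = (0, 1) we minimise over 2 possible intermediate vertex sequences; the minimum is 8, attained along the walk 0 → 0 → 1.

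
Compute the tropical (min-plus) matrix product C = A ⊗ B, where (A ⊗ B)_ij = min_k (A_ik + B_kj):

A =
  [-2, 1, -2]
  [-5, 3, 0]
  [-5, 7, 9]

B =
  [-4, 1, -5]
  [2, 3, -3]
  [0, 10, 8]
A ⊗ B =
  [-6, -1, -7]
  [-9, -4, -10]
  [-9, -4, -10]

Apply the min-plus product entry-by-entry:
  C[0][0] = min over k of (A[0][0] + B[0][0] = -2 + -4 = -6, A[0][1] + B[1][0] = 1 + 2 = 3, A[0][2] + B[2][0] = -2 + 0 = -2) = -6 (attained at k = 0)
  C[0][1] = min over k of (A[0][0] + B[0][1] = -2 + 1 = -1, A[0][1] + B[1][1] = 1 + 3 = 4, A[0][2] + B[2][1] = -2 + 10 = 8) = -1 (attained at k = 0)
  C[0][2] = min over k of (A[0][0] + B[0][2] = -2 + -5 = -7, A[0][1] + B[1][2] = 1 + -3 = -2, A[0][2] + B[2][2] = -2 + 8 = 6) = -7 (attained at k = 0)
  C[1][0] = min over k of (A[1][0] + B[0][0] = -5 + -4 = -9, A[1][1] + B[1][0] = 3 + 2 = 5, A[1][2] + B[2][0] = 0 + 0 = 0) = -9 (attained at k = 0)
  C[1][1] = min over k of (A[1][0] + B[0][1] = -5 + 1 = -4, A[1][1] + B[1][1] = 3 + 3 = 6, A[1][2] + B[2][1] = 0 + 10 = 10) = -4 (attained at k = 0)
  C[1][2] = min over k of (A[1][0] + B[0][2] = -5 + -5 = -10, A[1][1] + B[1][2] = 3 + -3 = 0, A[1][2] + B[2][2] = 0 + 8 = 8) = -10 (attained at k = 0)
  C[2][0] = min over k of (A[2][0] + B[0][0] = -5 + -4 = -9, A[2][1] + B[1][0] = 7 + 2 = 9, A[2][2] + B[2][0] = 9 + 0 = 9) = -9 (attained at k = 0)
  C[2][1] = min over k of (A[2][0] + B[0][1] = -5 + 1 = -4, A[2][1] + B[1][1] = 7 + 3 = 10, A[2][2] + B[2][1] = 9 + 10 = 19) = -4 (attained at k = 0)
  C[2][2] = min over k of (A[2][0] + B[0][2] = -5 + -5 = -10, A[2][1] + B[1][2] = 7 + -3 = 4, A[2][2] + B[2][2] = 9 + 8 = 17) = -10 (attained at k = 0)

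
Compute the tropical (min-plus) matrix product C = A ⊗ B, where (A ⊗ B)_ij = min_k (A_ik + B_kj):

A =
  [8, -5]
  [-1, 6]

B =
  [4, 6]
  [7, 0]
A ⊗ B =
  [2, -5]
  [3, 5]

Apply the min-plus product entry-by-entry:
  C[0][0] = min over k of (A[0][0] + B[0][0] = 8 + 4 = 12, A[0][1] + B[1][0] = -5 + 7 = 2) = 2 (attained at k = 1)
  C[0][1] = min over k of (A[0][0] + B[0][1] = 8 + 6 = 14, A[0][1] + B[1][1] = -5 + 0 = -5) = -5 (attained at k = 1)
  C[1][0] = min over k of (A[1][0] + B[0][0] = -1 + 4 = 3, A[1][1] + B[1][0] = 6 + 7 = 13) = 3 (attained at k = 0)
  C[1][1] = min over k of (A[1][0] + B[0][1] = -1 + 6 = 5, A[1][1] + B[1][1] = 6 + 0 = 6) = 5 (attained at k = 0)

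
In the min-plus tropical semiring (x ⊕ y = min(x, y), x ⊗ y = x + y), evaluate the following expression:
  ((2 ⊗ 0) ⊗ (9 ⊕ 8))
((2 ⊗ 0) ⊗ (9 ⊕ 8)) = 10

Expand innermost to outermost. Recall ⊕ takes the minimum of its arguments and ⊗ takes their sum. Working out the expression ((2 ⊗ 0) ⊗ (9 ⊕ 8)) gives 10.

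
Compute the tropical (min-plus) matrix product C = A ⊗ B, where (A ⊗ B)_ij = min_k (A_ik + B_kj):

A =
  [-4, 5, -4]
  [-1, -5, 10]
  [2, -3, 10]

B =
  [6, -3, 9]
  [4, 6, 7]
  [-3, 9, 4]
A ⊗ B =
  [-7, -7, 0]
  [-1, -4, 2]
  [1, -1, 4]

Apply the min-plus product entry-by-entry:
  C[0][0] = min over k of (A[0][0] + B[0][0] = -4 + 6 = 2, A[0][1] + B[1][0] = 5 + 4 = 9, A[0][2] + B[2][0] = -4 + -3 = -7) = -7 (attained at k = 2)
  C[0][1] = min over k of (A[0][0] + B[0][1] = -4 + -3 = -7, A[0][1] + B[1][1] = 5 + 6 = 11, A[0][2] + B[2][1] = -4 + 9 = 5) = -7 (attained at k = 0)
  C[0][2] = min over k of (A[0][0] + B[0][2] = -4 + 9 = 5, A[0][1] + B[1][2] = 5 + 7 = 12, A[0][2] + B[2][2] = -4 + 4 = 0) = 0 (attained at k = 2)
  C[1][0] = min over k of (A[1][0] + B[0][0] = -1 + 6 = 5, A[1][1] + B[1][0] = -5 + 4 = -1, A[1][2] + B[2][0] = 10 + -3 = 7) = -1 (attained at k = 1)
  C[1][1] = min over k of (A[1][0] + B[0][1] = -1 + -3 = -4, A[1][1] + B[1][1] = -5 + 6 = 1, A[1][2] + B[2][1] = 10 + 9 = 19) = -4 (attained at k = 0)
  C[1][2] = min over k of (A[1][0] + B[0][2] = -1 + 9 = 8, A[1][1] + B[1][2] = -5 + 7 = 2, A[1][2] + B[2][2] = 10 + 4 = 14) = 2 (attained at k = 1)
  C[2][0] = min over k of (A[2][0] + B[0][0] = 2 + 6 = 8, A[2][1] + B[1][0] = -3 + 4 = 1, A[2][2] + B[2][0] = 10 + -3 = 7) = 1 (attained at k = 1)
  C[2][1] = min over k of (A[2][0] + B[0][1] = 2 + -3 = -1, A[2][1] + B[1][1] = -3 + 6 = 3, A[2][2] + B[2][1] = 10 + 9 = 19) = -1 (attained at k = 0)
  C[2][2] = min over k of (A[2][0] + B[0][2] = 2 + 9 = 11, A[2][1] + B[1][2] = -3 + 7 = 4, A[2][2] + B[2][2] = 10 + 4 = 14) = 4 (attained at k = 1)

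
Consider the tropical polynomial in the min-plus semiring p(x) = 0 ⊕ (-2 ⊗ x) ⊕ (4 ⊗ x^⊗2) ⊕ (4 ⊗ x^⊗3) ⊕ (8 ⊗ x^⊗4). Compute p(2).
p(2) = 0

A tropical monomial a ⊗ x^⊗i evaluates to a + i · x. Evaluating each term at x = 2:
  Term 0 contributes 0 + 0 · 2 = 0
  Term 1 contributes -2 + 1 · 2 = 0
  Term 2 contributes 4 + 2 · 2 = 8
  Term 3 contributes 4 + 3 · 2 = 10
  Term 4 contributes 8 + 4 · 2 = 16
p(2) = ⊕ of these = min[0, 0, 8, 10, 16] = 0.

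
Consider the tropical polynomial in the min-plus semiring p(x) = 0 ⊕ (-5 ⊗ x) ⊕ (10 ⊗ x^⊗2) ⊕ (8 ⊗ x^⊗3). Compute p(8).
p(8) = 0

A tropical monomial a ⊗ x^⊗i evaluates to a + i · x. Evaluating each term at x = 8:
  Term 0 contributes 0 + 0 · 8 = 0
  Term 1 contributes -5 + 1 · 8 = 3
  Term 2 contributes 10 + 2 · 8 = 26
  Term 3 contributes 8 + 3 · 8 = 32
p(8) = ⊕ of these = min[0, 3, 26, 32] = 0.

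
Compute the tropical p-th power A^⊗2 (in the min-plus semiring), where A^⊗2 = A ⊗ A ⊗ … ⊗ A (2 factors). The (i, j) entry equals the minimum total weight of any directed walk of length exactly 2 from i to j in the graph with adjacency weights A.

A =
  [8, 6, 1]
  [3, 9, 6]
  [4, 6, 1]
A^⊗2 =
  [5, 7, 2]
  [10, 9, 4]
  [5, 7, 2]

Each entry (A^⊗2)_ij equals the minimum over all length-2 walks i = v_0 → v_1 → … → v_2 = j of Σ_t A[v_t][v_{t+1}]. For example, for (i, j) = (0, 2) we minimise over 3 possible intermediate vertex sequences; the minimum is 2, attained along the walk 0 → 2 → 2.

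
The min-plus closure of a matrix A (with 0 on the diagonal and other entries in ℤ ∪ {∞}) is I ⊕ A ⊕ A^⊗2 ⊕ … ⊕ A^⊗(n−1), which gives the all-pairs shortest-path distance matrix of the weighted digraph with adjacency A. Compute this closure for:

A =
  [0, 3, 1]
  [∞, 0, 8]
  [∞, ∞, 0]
Closure =
  [0, 3, 1]
  [∞, 0, 8]
  [∞, ∞, 0]

This is the Floyd-Warshall all-pairs shortest-path computation. For each intermediate vertex k = 0, 1, …, 2, update dist[i][j] ← min(dist[i][j], dist[i][k] + dist[k][j]). The final matrix gives, for each (i, j), the minimum total weight of any directed path from i to j (possibly empty when i = j).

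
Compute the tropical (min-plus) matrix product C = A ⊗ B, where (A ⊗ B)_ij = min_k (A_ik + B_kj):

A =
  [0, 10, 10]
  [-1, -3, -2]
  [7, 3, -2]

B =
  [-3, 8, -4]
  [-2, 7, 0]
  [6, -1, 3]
A ⊗ B =
  [-3, 8, -4]
  [-5, -3, -5]
  [1, -3, 1]

Apply the min-plus product entry-by-entry:
  C[0][0] = min over k of (A[0][0] + B[0][0] = 0 + -3 = -3, A[0][1] + B[1][0] = 10 + -2 = 8, A[0][2] + B[2][0] = 10 + 6 = 16) = -3 (attained at k = 0)
  C[0][1] = min over k of (A[0][0] + B[0][1] = 0 + 8 = 8, A[0][1] + B[1][1] = 10 + 7 = 17, A[0][2] + B[2][1] = 10 + -1 = 9) = 8 (attained at k = 0)
  C[0][2] = min over k of (A[0][0] + B[0][2] = 0 + -4 = -4, A[0][1] + B[1][2] = 10 + 0 = 10, A[0][2] + B[2][2] = 10 + 3 = 13) = -4 (attained at k = 0)
  C[1][0] = min over k of (A[1][0] + B[0][0] = -1 + -3 = -4, A[1][1] + B[1][0] = -3 + -2 = -5, A[1][2] + B[2][0] = -2 + 6 = 4) = -5 (attained at k = 1)
  C[1][1] = min over k of (A[1][0] + B[0][1] = -1 + 8 = 7, A[1][1] + B[1][1] = -3 + 7 = 4, A[1][2] + B[2][1] = -2 + -1 = -3) = -3 (attained at k = 2)
  C[1][2] = min over k of (A[1][0] + B[0][2] = -1 + -4 = -5, A[1][1] + B[1][2] = -3 + 0 = -3, A[1][2] + B[2][2] = -2 + 3 = 1) = -5 (attained at k = 0)
  C[2][0] = min over k of (A[2][0] + B[0][0] = 7 + -3 = 4, A[2][1] + B[1][0] = 3 + -2 = 1, A[2][2] + B[2][0] = -2 + 6 = 4) = 1 (attained at k = 1)
  C[2][1] = min over k of (A[2][0] + B[0][1] = 7 + 8 = 15, A[2][1] + B[1][1] = 3 + 7 = 10, A[2][2] + B[2][1] = -2 + -1 = -3) = -3 (attained at k = 2)
  C[2][2] = min over k of (A[2][0] + B[0][2] = 7 + -4 = 3, A[2][1] + B[1][2] = 3 + 0 = 3, A[2][2] + B[2][2] = -2 + 3 = 1) = 1 (attained at k = 2)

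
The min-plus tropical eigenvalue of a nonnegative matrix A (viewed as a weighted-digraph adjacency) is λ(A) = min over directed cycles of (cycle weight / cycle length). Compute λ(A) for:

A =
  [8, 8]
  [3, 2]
λ(A) = 2

Enumerate directed cycles and compute their means (weight / length). Sample:
  cycle 0 → 0: weight = 8, length = 1, mean = 8/1 ≈ 8.000
  cycle 1 → 1: weight = 2, length = 1, mean = 2/1 ≈ 2.000
  cycle 0 → 1 → 0: weight = 11, length = 2, mean = 11/2 ≈ 5.500
  cycle 1 → 0 → 1: weight = 11, length = 2, mean = 11/2 ≈ 5.500
Minimum mean = 2.000, attained e.g. along the cycle 1 → 1 with weight 2 and length 1. So λ(A) = 2/1 = 2.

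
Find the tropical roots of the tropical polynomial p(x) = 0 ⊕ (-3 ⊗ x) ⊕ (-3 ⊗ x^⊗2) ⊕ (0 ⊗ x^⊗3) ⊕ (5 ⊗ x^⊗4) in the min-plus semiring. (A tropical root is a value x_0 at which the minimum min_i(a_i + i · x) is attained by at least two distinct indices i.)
Roots: {-5, -3, 0, 3}

Each tropical root is a break point of the lower envelope of the lines y = a_i + i · x (there are 5 lines, with slopes 0, 1, ..., 4). Only the lines that attain the minimum somewhere contribute to roots; other lines are dominated. Here the surviving (envelope) indices are i = 4, i = 3, i = 2, i = 1, i = 0.
Intersections between consecutive envelope lines give the roots: for adjacent envelope indices i < j the intersection is x = (a_i − a_j) / (j − i). Reading off the sorted break points: {-5, -3, 0, 3}.
Verification: at each break x_0, at least two indices attain the minimum of min_i(a_i + i · x_0).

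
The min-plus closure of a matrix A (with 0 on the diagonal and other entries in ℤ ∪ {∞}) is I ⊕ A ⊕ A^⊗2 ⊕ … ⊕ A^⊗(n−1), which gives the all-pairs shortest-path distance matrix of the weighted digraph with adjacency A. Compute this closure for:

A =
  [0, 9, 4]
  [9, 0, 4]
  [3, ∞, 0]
Closure =
  [0, 9, 4]
  [7, 0, 4]
  [3, 12, 0]

This is the Floyd-Warshall all-pairs shortest-path computation. For each intermediate vertex k = 0, 1, …, 2, update dist[i][j] ← min(dist[i][j], dist[i][k] + dist[k][j]). The final matrix gives, for each (i, j), the minimum total weight of any directed path from i to j (possibly empty when i = j).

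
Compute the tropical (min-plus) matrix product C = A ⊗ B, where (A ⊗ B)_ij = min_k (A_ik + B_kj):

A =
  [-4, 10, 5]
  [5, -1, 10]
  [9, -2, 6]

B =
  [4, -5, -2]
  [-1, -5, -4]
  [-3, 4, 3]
A ⊗ B =
  [0, -9, -6]
  [-2, -6, -5]
  [-3, -7, -6]

Apply the min-plus product entry-by-entry:
  C[0][0] = min over k of (A[0][0] + B[0][0] = -4 + 4 = 0, A[0][1] + B[1][0] = 10 + -1 = 9, A[0][2] + B[2][0] = 5 + -3 = 2) = 0 (attained at k = 0)
  C[0][1] = min over k of (A[0][0] + B[0][1] = -4 + -5 = -9, A[0][1] + B[1][1] = 10 + -5 = 5, A[0][2] + B[2][1] = 5 + 4 = 9) = -9 (attained at k = 0)
  C[0][2] = min over k of (A[0][0] + B[0][2] = -4 + -2 = -6, A[0][1] + B[1][2] = 10 + -4 = 6, A[0][2] + B[2][2] = 5 + 3 = 8) = -6 (attained at k = 0)
  C[1][0] = min over k of (A[1][0] + B[0][0] = 5 + 4 = 9, A[1][1] + B[1][0] = -1 + -1 = -2, A[1][2] + B[2][0] = 10 + -3 = 7) = -2 (attained at k = 1)
  C[1][1] = min over k of (A[1][0] + B[0][1] = 5 + -5 = 0, A[1][1] + B[1][1] = -1 + -5 = -6, A[1][2] + B[2][1] = 10 + 4 = 14) = -6 (attained at k = 1)
  C[1][2] = min over k of (A[1][0] + B[0][2] = 5 + -2 = 3, A[1][1] + B[1][2] = -1 + -4 = -5, A[1][2] + B[2][2] = 10 + 3 = 13) = -5 (attained at k = 1)
  C[2][0] = min over k of (A[2][0] + B[0][0] = 9 + 4 = 13, A[2][1] + B[1][0] = -2 + -1 = -3, A[2][2] + B[2][0] = 6 + -3 = 3) = -3 (attained at k = 1)
  C[2][1] = min over k of (A[2][0] + B[0][1] = 9 + -5 = 4, A[2][1] + B[1][1] = -2 + -5 = -7, A[2][2] + B[2][1] = 6 + 4 = 10) = -7 (attained at k = 1)
  C[2][2] = min over k of (A[2][0] + B[0][2] = 9 + -2 = 7, A[2][1] + B[1][2] = -2 + -4 = -6, A[2][2] + B[2][2] = 6 + 3 = 9) = -6 (attained at k = 1)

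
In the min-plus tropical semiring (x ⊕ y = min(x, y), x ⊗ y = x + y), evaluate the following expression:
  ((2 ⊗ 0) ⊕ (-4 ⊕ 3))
((2 ⊗ 0) ⊕ (-4 ⊕ 3)) = -4

Expand innermost to outermost. Recall ⊕ takes the minimum of its arguments and ⊗ takes their sum. Working out the expression ((2 ⊗ 0) ⊕ (-4 ⊕ 3)) gives -4.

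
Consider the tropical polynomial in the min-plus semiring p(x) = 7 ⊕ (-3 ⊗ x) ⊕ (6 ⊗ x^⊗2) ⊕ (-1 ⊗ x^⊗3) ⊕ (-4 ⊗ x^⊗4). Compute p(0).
p(0) = -4

A tropical monomial a ⊗ x^⊗i evaluates to a + i · x. Evaluating each term at x = 0:
  Term 0 contributes 7 + 0 · 0 = 7
  Term 1 contributes -3 + 1 · 0 = -3
  Term 2 contributes 6 + 2 · 0 = 6
  Term 3 contributes -1 + 3 · 0 = -1
  Term 4 contributes -4 + 4 · 0 = -4
p(0) = ⊕ of these = min[7, -3, 6, -1, -4] = -4.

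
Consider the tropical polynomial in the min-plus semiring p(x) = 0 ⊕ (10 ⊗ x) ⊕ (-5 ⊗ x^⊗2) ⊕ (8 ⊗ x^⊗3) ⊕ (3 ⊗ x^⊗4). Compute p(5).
p(5) = 0

A tropical monomial a ⊗ x^⊗i evaluates to a + i · x. Evaluating each term at x = 5:
  Term 0 contributes 0 + 0 · 5 = 0
  Term 1 contributes 10 + 1 · 5 = 15
  Term 2 contributes -5 + 2 · 5 = 5
  Term 3 contributes 8 + 3 · 5 = 23
  Term 4 contributes 3 + 4 · 5 = 23
p(5) = ⊕ of these = min[0, 15, 5, 23, 23] = 0.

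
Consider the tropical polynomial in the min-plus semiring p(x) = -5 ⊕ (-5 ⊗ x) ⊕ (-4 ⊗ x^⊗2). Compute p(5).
p(5) = -5

A tropical monomial a ⊗ x^⊗i evaluates to a + i · x. Evaluating each term at x = 5:
  Term 0 contributes -5 + 0 · 5 = -5
  Term 1 contributes -5 + 1 · 5 = 0
  Term 2 contributes -4 + 2 · 5 = 6
p(5) = ⊕ of these = min[-5, 0, 6] = -5.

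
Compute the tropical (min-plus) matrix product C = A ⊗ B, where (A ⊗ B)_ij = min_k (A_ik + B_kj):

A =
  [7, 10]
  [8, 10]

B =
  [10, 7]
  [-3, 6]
A ⊗ B =
  [7, 14]
  [7, 15]

Apply the min-plus product entry-by-entry:
  C[0][0] = min over k of (A[0][0] + B[0][0] = 7 + 10 = 17, A[0][1] + B[1][0] = 10 + -3 = 7) = 7 (attained at k = 1)
  C[0][1] = min over k of (A[0][0] + B[0][1] = 7 + 7 = 14, A[0][1] + B[1][1] = 10 + 6 = 16) = 14 (attained at k = 0)
  C[1][0] = min over k of (A[1][0] + B[0][0] = 8 + 10 = 18, A[1][1] + B[1][0] = 10 + -3 = 7) = 7 (attained at k = 1)
  C[1][1] = min over k of (A[1][0] + B[0][1] = 8 + 7 = 15, A[1][1] + B[1][1] = 10 + 6 = 16) = 15 (attained at k = 0)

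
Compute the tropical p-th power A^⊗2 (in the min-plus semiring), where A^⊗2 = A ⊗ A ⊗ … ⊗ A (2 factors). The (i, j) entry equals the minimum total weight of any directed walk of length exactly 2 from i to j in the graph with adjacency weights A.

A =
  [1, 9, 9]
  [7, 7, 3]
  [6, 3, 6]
A^⊗2 =
  [2, 10, 10]
  [8, 6, 9]
  [7, 9, 6]

Each entry (A^⊗2)_ij equals the minimum over all length-2 walks i = v_0 → v_1 → … → v_2 = j of Σ_t A[v_t][v_{t+1}]. For example, for (i, j) = (0, 2) we minimise over 3 possible intermediate vertex sequences; the minimum is 10, attained along the walk 0 → 0 → 2.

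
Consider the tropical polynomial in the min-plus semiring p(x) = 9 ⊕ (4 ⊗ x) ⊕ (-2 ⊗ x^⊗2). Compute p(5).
p(5) = 8

A tropical monomial a ⊗ x^⊗i evaluates to a + i · x. Evaluating each term at x = 5:
  Term 0 contributes 9 + 0 · 5 = 9
  Term 1 contributes 4 + 1 · 5 = 9
  Term 2 contributes -2 + 2 · 5 = 8
p(5) = ⊕ of these = min[9, 9, 8] = 8.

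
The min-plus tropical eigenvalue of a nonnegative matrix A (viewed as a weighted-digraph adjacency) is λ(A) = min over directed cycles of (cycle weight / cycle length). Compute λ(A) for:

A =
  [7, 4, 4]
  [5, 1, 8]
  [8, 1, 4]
λ(A) = 1

Enumerate directed cycles and compute their means (weight / length). Sample:
  cycle 0 → 0: weight = 7, length = 1, mean = 7/1 ≈ 7.000
  cycle 1 → 1: weight = 1, length = 1, mean = 1/1 ≈ 1.000
  cycle 2 → 2: weight = 4, length = 1, mean = 4/1 ≈ 4.000
  cycle 0 → 1 → 0: weight = 9, length = 2, mean = 9/2 ≈ 4.500
  cycle 0 → 2 → 0: weight = 12, length = 2, mean = 12/2 ≈ 6.000
  cycle 1 → 0 → 1: weight = 9, length = 2, mean = 9/2 ≈ 4.500
Minimum mean = 1.000, attained e.g. along the cycle 1 → 1 with weight 1 and length 1. So λ(A) = 1/1 = 1.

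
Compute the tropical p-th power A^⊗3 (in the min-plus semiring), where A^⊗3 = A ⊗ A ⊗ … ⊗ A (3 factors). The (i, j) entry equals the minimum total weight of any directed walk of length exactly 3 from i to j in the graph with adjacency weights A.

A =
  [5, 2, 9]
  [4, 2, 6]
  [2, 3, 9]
A^⊗3 =
  [8, 6, 10]
  [8, 6, 10]
  [8, 6, 10]

Each entry (A^⊗3)_ij equals the minimum over all length-3 walks i = v_0 → v_1 → … → v_3 = j of Σ_t A[v_t][v_{t+1}]. For example, for (i, j) = (0, 2) we minimise over 9 possible intermediate vertex sequences; the minimum is 10, attained along the walk 0 → 1 → 1 → 2.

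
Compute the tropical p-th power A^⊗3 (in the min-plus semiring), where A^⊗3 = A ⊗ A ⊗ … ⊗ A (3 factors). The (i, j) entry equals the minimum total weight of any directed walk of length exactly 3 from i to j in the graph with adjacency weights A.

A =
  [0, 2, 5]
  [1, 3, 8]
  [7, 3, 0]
A^⊗3 =
  [0, 2, 5]
  [1, 3, 6]
  [4, 3, 0]

Each entry (A^⊗3)_ij equals the minimum over all length-3 walks i = v_0 → v_1 → … → v_3 = j of Σ_t A[v_t][v_{t+1}]. For example, for (i, j) = (0, 2) we minimise over 9 possible intermediate vertex sequences; the minimum is 5, attained along the walk 0 → 0 → 0 → 2.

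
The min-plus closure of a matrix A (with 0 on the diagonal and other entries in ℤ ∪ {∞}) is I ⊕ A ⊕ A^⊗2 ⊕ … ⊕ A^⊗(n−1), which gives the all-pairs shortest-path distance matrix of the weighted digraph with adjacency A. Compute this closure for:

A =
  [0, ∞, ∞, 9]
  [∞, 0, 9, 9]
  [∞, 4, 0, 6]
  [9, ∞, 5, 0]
Closure =
  [0, 18, 14, 9]
  [18, 0, 9, 9]
  [15, 4, 0, 6]
  [9, 9, 5, 0]

This is the Floyd-Warshall all-pairs shortest-path computation. For each intermediate vertex k = 0, 1, …, 3, update dist[i][j] ← min(dist[i][j], dist[i][k] + dist[k][j]). The final matrix gives, for each (i, j), the minimum total weight of any directed path from i to j (possibly empty when i = j).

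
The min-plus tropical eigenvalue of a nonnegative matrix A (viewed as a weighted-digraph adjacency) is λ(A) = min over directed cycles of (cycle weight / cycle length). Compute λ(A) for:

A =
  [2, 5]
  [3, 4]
λ(A) = 2

Enumerate directed cycles and compute their means (weight / length). Sample:
  cycle 0 → 0: weight = 2, length = 1, mean = 2/1 ≈ 2.000
  cycle 1 → 1: weight = 4, length = 1, mean = 4/1 ≈ 4.000
  cycle 0 → 1 → 0: weight = 8, length = 2, mean = 8/2 ≈ 4.000
  cycle 1 → 0 → 1: weight = 8, length = 2, mean = 8/2 ≈ 4.000
Minimum mean = 2.000, attained e.g. along the cycle 0 → 0 with weight 2 and length 1. So λ(A) = 2/1 = 2.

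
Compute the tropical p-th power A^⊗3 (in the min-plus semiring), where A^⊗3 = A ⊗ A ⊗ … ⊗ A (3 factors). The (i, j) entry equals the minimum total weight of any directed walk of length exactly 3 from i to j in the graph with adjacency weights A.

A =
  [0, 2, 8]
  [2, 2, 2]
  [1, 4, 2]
A^⊗3 =
  [0, 2, 4]
  [2, 4, 6]
  [1, 3, 5]

Each entry (A^⊗3)_ij equals the minimum over all length-3 walks i = v_0 → v_1 → … → v_3 = j of Σ_t A[v_t][v_{t+1}]. For example, for (i, j) = (0, 2) we minimise over 9 possible intermediate vertex sequences; the minimum is 4, attained along the walk 0 → 0 → 1 → 2.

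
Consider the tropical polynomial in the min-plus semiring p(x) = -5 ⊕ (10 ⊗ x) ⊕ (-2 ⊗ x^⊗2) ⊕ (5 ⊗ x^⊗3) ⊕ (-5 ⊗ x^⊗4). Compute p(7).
p(7) = -5

A tropical monomial a ⊗ x^⊗i evaluates to a + i · x. Evaluating each term at x = 7:
  Term 0 contributes -5 + 0 · 7 = -5
  Term 1 contributes 10 + 1 · 7 = 17
  Term 2 contributes -2 + 2 · 7 = 12
  Term 3 contributes 5 + 3 · 7 = 26
  Term 4 contributes -5 + 4 · 7 = 23
p(7) = ⊕ of these = min[-5, 17, 12, 26, 23] = -5.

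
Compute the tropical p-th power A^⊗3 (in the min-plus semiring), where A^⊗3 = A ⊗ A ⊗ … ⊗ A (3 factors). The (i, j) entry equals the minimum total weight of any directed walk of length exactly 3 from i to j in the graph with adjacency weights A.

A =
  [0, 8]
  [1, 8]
A^⊗3 =
  [0, 8]
  [1, 9]

Each entry (A^⊗3)_ij equals the minimum over all length-3 walks i = v_0 → v_1 → … → v_3 = j of Σ_t A[v_t][v_{t+1}]. For example, for (i, j) = (0, 1) we minimise over 4 possible intermediate vertex sequences; the minimum is 8, attained along the walk 0 → 0 → 0 → 1.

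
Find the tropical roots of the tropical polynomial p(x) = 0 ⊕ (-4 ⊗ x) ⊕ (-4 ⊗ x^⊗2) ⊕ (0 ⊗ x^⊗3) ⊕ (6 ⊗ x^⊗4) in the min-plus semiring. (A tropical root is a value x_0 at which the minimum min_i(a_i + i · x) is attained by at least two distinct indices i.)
Roots: {-6, -4, 0, 4}

Each tropical root is a break point of the lower envelope of the lines y = a_i + i · x (there are 5 lines, with slopes 0, 1, ..., 4). Only the lines that attain the minimum somewhere contribute to roots; other lines are dominated. Here the surviving (envelope) indices are i = 4, i = 3, i = 2, i = 1, i = 0.
Intersections between consecutive envelope lines give the roots: for adjacent envelope indices i < j the intersection is x = (a_i − a_j) / (j − i). Reading off the sorted break points: {-6, -4, 0, 4}.
Verification: at each break x_0, at least two indices attain the minimum of min_i(a_i + i · x_0).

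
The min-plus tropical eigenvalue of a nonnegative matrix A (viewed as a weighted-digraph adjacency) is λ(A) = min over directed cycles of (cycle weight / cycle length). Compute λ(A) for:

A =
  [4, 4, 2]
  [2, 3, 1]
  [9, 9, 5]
λ(A) = 3

Enumerate directed cycles and compute their means (weight / length). Sample:
  cycle 0 → 0: weight = 4, length = 1, mean = 4/1 ≈ 4.000
  cycle 1 → 1: weight = 3, length = 1, mean = 3/1 ≈ 3.000
  cycle 2 → 2: weight = 5, length = 1, mean = 5/1 ≈ 5.000
  cycle 0 → 1 → 0: weight = 6, length = 2, mean = 6/2 ≈ 3.000
  cycle 0 → 2 → 0: weight = 11, length = 2, mean = 11/2 ≈ 5.500
  cycle 1 → 0 → 1: weight = 6, length = 2, mean = 6/2 ≈ 3.000
Minimum mean = 3.000, attained e.g. along the cycle 1 → 1 with weight 3 and length 1. So λ(A) = 3/1 = 3.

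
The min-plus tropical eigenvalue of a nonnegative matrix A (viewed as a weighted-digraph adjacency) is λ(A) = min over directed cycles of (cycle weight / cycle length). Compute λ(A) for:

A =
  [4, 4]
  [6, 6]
λ(A) = 4

Enumerate directed cycles and compute their means (weight / length). Sample:
  cycle 0 → 0: weight = 4, length = 1, mean = 4/1 ≈ 4.000
  cycle 1 → 1: weight = 6, length = 1, mean = 6/1 ≈ 6.000
  cycle 0 → 1 → 0: weight = 10, length = 2, mean = 10/2 ≈ 5.000
  cycle 1 → 0 → 1: weight = 10, length = 2, mean = 10/2 ≈ 5.000
Minimum mean = 4.000, attained e.g. along the cycle 0 → 0 with weight 4 and length 1. So λ(A) = 4/1 = 4.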